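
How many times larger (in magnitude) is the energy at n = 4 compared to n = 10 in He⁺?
6.250000

Using E_n = -13.6057 Z² / n² eV with Z = 2:

E_4 = -13.6057 × 2² / 4² = -54.4228 / 16 = -3.401425000000 eV
E_10 = -13.6057 × 2² / 10² = -54.4228 / 100 = -0.544228000000 eV

The ratio is:
E_4/E_10 = (-3.401425000000) / (-0.544228000000)
E_4/E_10 = (-54.4228/16) / (-54.4228/100)
E_4/E_10 = 100/16
E_4/E_10 = 6.250000
(Note: the Z² factors cancel in the ratio.)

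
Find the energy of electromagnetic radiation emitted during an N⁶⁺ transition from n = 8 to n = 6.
8.102 eV

The energy levels are E_n = -13.6057 Z² eV / n².

Energy at n = 8: E_8 = -13.6057 × 7² / 8² = -10.416864 eV
Energy at n = 6: E_6 = -13.6057 × 7² / 6² = -18.518869 eV

For emission (electron falling to lower state), the photon energy is:
E_photon = E_8 - E_6 = |-10.416864 - (-18.518869)|
E_photon = 8.102 eV

This energy is carried away by the emitted photon.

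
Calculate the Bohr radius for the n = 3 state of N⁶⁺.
0.06804 nm (or 0.68037 Å)

The Bohr radius formula is:
r_n = n² a₀ / Z

where a₀ = 0.05291772 nm is the Bohr radius.

For N⁶⁺ (Z = 7) at n = 3:
r_3 = 3² × 0.05291772 nm / 7
r_3 = 9 × 0.05291772 nm / 7
r_3 = 0.476259 nm / 7
r_3 = 0.06804 nm

The electron orbits at approximately 0.06804 nm from the nucleus.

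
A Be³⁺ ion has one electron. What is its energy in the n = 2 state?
-54.422800 eV

For hydrogen-like ions, the energy levels scale with Z²:
E_n = -13.6057 Z² / n² eV

For Be³⁺ (Z = 4) at n = 2:
E_2 = -13.6057 × 4² / 2²
E_2 = -13.6057 × 16 / 4
E_2 = -217.6912 / 4
E_2 = -54.422800 eV

The energy is 16 times more negative than hydrogen at the same n due to the stronger nuclear charge.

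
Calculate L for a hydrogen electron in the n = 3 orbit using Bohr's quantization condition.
3.16e-34 J·s (or 3ℏ)

In the Bohr model, angular momentum is quantized:
L = nℏ

where ℏ = h/(2π) = 1.0546e-34 J·s

For n = 3:
L = 3 × 1.0546e-34 J·s
L = 3.16e-34 J·s

This can also be written as L = 3ℏ.
The angular momentum is an integer multiple of the reduced Planck constant.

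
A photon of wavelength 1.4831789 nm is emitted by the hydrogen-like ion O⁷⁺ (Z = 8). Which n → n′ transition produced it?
n = 5 → n = 1

First, find the photon energy from the wavelength (hc = 1239.84 eV·nm):
E = hc/λ = 1239.84 eV·nm / 1.4831789 nm = 835.93422 eV

The energy levels of O⁷⁺ satisfy E_n = -13.6057 × 8² / n² eV, so an emission n_i → n_f releases
ΔE = 13.6057 × 8² × (1/n_f² − 1/n_i²) eV.

Setting ΔE equal to the photon energy:
1/n_f² − 1/n_i² = 835.93422 / (13.6057 × 8²) = 0.96000001

Since 1/n_i² must be positive, we need 1/n_f² > 0.96000001, i.e. n_f ≤ 1. For each allowed n_f, solve n_i = (1/n_f² − 0.96000001)^(−1/2) and check whether it is a whole number:
  n_f = 1: 1/n_i² = 1.00000000 − 0.96000001 = 0.03999999 → n_i = 5.000  → integer, n_i = 5 ✓

Only n_f = 1 gives an integer upper level, n_i = 5.

The transition is from n = 5 to n = 1 (emission).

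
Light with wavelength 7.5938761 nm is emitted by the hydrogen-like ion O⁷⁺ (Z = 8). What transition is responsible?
n = 4 → n = 2

First, find the photon energy from the wavelength (hc = 1239.84 eV·nm):
E = hc/λ = 1239.84 eV·nm / 7.5938761 nm = 163.26840 eV

The energy levels of O⁷⁺ satisfy E_n = -13.6057 × 8² / n² eV, so an emission n_i → n_f releases
ΔE = 13.6057 × 8² × (1/n_f² − 1/n_i²) eV.

Setting ΔE equal to the photon energy:
1/n_f² − 1/n_i² = 163.26840 / (13.6057 × 8²) = 0.18750000

Since 1/n_i² must be positive, we need 1/n_f² > 0.18750000, i.e. n_f ≤ 2. For each allowed n_f, solve n_i = (1/n_f² − 0.18750000)^(−1/2) and check whether it is a whole number:
  n_f = 1: 1/n_i² = 1.00000000 − 0.18750000 = 0.81250000 → n_i = 1.109  (not an integer) ✗
  n_f = 2: 1/n_i² = 0.25000000 − 0.18750000 = 0.06250000 → n_i = 4.000  → integer, n_i = 4 ✓

Only n_f = 2 gives an integer upper level, n_i = 4.

The transition is from n = 4 to n = 2 (emission).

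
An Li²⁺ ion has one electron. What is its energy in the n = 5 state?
-4.89805 eV

For hydrogen-like ions, the energy levels scale with Z²:
E_n = -13.6057 Z² / n² eV

For Li²⁺ (Z = 3) at n = 5:
E_5 = -13.6057 × 3² / 5²
E_5 = -13.6057 × 9 / 25
E_5 = -122.4513 / 25
E_5 = -4.89805 eV

The energy is 9 times more negative than hydrogen at the same n due to the stronger nuclear charge.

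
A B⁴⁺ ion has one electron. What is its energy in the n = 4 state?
-21.2589 eV

For hydrogen-like ions, the energy levels scale with Z²:
E_n = -13.6057 Z² / n² eV

For B⁴⁺ (Z = 5) at n = 4:
E_4 = -13.6057 × 5² / 4²
E_4 = -13.6057 × 25 / 16
E_4 = -340.1425 / 16
E_4 = -21.2589 eV

The energy is 25 times more negative than hydrogen at the same n due to the stronger nuclear charge.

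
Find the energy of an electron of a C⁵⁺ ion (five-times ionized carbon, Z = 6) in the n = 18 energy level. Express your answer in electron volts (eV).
-1.51 eV

The energy levels of a hydrogen-like atom are given by:
E_n = -13.6057 Z² / n² eV  (with Z = 6 for C⁵⁺)

For n = 18:
E_18 = -13.6057 × 6² / 18²
E_18 = -13.6057 × 36 / 324
E_18 = -1.51 eV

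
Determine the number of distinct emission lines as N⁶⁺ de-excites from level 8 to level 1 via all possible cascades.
28

The electron can occupy levels n = 1, 2, ..., 8 during de-excitation — that is m = 8 - 1 + 1 = 8 distinct levels.

The number of distinct spectral lines equals the number of ways to choose 2 of these m levels (each pair gives one possible emission transition):

Number of lines = m(m-1)/2 = 8×7/2 = 28

These correspond to all possible transitions between the 8 levels:
8 → 7, 8 → 6, 8 → 5, 8 → 4, 8 → 3, 8 → 2, 8 → 1, 7 → 6...

Each transition produces a photon with a unique energy (and thus wavelength). This count does not depend on Z.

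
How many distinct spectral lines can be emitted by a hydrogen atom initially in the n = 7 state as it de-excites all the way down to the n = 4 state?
6

The electron can occupy levels n = 4, 5, ..., 7 during de-excitation — that is m = 7 - 4 + 1 = 4 distinct levels.

The number of distinct spectral lines equals the number of ways to choose 2 of these m levels (each pair gives one possible emission transition):

Number of lines = m(m-1)/2 = 4×3/2 = 6

These correspond to all possible transitions between the 4 levels:
7 → 6, 7 → 5, 7 → 4, 6 → 5, 6 → 4, 5 → 4

Each transition produces a photon with a unique energy (and thus wavelength). This count does not depend on Z.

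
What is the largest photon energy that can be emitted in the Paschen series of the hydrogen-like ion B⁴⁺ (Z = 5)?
37.794 eV

The series limit corresponds to the transition from n = ∞ to n = 3.
This is the highest energy (shortest wavelength) transition in the Paschen series.

E_∞ = 0 eV
E_3 = -13.6057 × 5² / 3² = -37.794 eV

Energy at series limit:
ΔE = E_∞ - E_3 = 0 - (-37.794) = 37.794 eV

This energy equals the ionization energy from the n = 3 state of B⁴⁺.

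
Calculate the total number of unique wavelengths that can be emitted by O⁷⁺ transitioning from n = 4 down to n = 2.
3

The electron can occupy levels n = 2, 3, ..., 4 during de-excitation — that is m = 4 - 2 + 1 = 3 distinct levels.

The number of distinct spectral lines equals the number of ways to choose 2 of these m levels (each pair gives one possible emission transition):

Number of lines = m(m-1)/2 = 3×2/2 = 3

These correspond to all possible transitions between the 3 levels:
4 → 3, 4 → 2, 3 → 2

Each transition produces a photon with a unique energy (and thus wavelength). This count does not depend on Z.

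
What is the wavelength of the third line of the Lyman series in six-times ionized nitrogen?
1.983706 nm

The lines of a series are numbered from the longest wavelength (smallest ΔE) outward; the third line is the transition from n = n_f + 3 to n_f.
The Lyman series has all transitions ending at n_f = 1.

For N⁶⁺ (Z = 7), the third line (γ-line) is the jump from n = 4 to n = 1:
E_4 = -13.6057 × 7² / 4² = -41.66745625 eV
E_1 = -13.6057 × 7² / 1² = -666.67930000 eV
ΔE = E_4 - E_1 = 625.01184375 eV

λ = hc/E = 1239.84 eV·nm / 625.01184375 eV
λ = 1.983706 nm

This is the γ-line of the Lyman series in N⁶⁺.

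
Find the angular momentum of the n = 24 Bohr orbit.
2.53e-33 J·s (or 24ℏ)

In the Bohr model, angular momentum is quantized:
L = nℏ

where ℏ = h/(2π) = 1.0546e-34 J·s

For n = 24:
L = 24 × 1.0546e-34 J·s
L = 2.53e-33 J·s

This can also be written as L = 24ℏ.
The angular momentum is an integer multiple of the reduced Planck constant.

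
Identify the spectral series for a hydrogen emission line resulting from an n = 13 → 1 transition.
Lyman series

The spectral series in hydrogen are named based on the final (lower) energy level:
- Lyman series: n_final = 1 (ultraviolet)
- Balmer series: n_final = 2 (visible/near-UV)
- Paschen series: n_final = 3 (infrared)
- Brackett series: n_final = 4 (infrared)
- Pfund series: n_final = 5 (far infrared)

Since this transition ends at n = 1, it belongs to the Lyman series.

For reference, this 13 → 1 line has photon energy
ΔE = 13.6057 eV × (1/1² - 1/13²) = 13.52519290 eV,
corresponding to wavelength λ = hc/ΔE = 1239.84 eV·nm / 13.52519290 eV = 91.668933 nm in the ultraviolet region.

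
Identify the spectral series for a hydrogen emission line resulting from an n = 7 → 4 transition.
Brackett series

The spectral series in hydrogen are named based on the final (lower) energy level:
- Lyman series: n_final = 1 (ultraviolet)
- Balmer series: n_final = 2 (visible/near-UV)
- Paschen series: n_final = 3 (infrared)
- Brackett series: n_final = 4 (infrared)
- Pfund series: n_final = 5 (far infrared)

Since this transition ends at n = 4, it belongs to the Brackett series.

For reference, this 7 → 4 line has photon energy
ΔE = 13.6057 eV × (1/4² - 1/7²) = 0.57268890306 eV,
corresponding to wavelength λ = hc/ΔE = 1239.84 eV·nm / 0.57268890306 eV = 2164.94504 nm in the infrared region.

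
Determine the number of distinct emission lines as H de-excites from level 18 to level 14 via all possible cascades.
10

The electron can occupy levels n = 14, 15, ..., 18 during de-excitation — that is m = 18 - 14 + 1 = 5 distinct levels.

The number of distinct spectral lines equals the number of ways to choose 2 of these m levels (each pair gives one possible emission transition):

Number of lines = m(m-1)/2 = 5×4/2 = 10

These correspond to all possible transitions between the 5 levels:
18 → 17, 18 → 16, 18 → 15, 18 → 14, 17 → 16, 17 → 15, 17 → 14, 16 → 15...

Each transition produces a photon with a unique energy (and thus wavelength). This count does not depend on Z.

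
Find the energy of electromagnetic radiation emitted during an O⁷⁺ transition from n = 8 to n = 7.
4.165 eV

The energy levels are E_n = -13.6057 Z² eV / n².

Energy at n = 8: E_8 = -13.6057 × 8² / 8² = -13.605700 eV
Energy at n = 7: E_7 = -13.6057 × 8² / 7² = -17.770710 eV

For emission (electron falling to lower state), the photon energy is:
E_photon = E_8 - E_7 = |-13.605700 - (-17.770710)|
E_photon = 4.165 eV

This energy is carried away by the emitted photon.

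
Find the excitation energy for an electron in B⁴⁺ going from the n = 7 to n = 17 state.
5.764720 eV

The energy levels of a hydrogen-like atom are E_n = -13.6057 Z² eV / n².

Energy at n = 7: E_7 = -13.6057 × 5² / 7² = -6.941683673 eV
Energy at n = 17: E_17 = -13.6057 × 5² / 17² = -1.176963668 eV

The excitation energy is the difference:
ΔE = E_17 - E_7
ΔE = -1.176963668 - (-6.941683673)
ΔE = 5.764720 eV

Since this is positive, energy must be absorbed (photon absorption).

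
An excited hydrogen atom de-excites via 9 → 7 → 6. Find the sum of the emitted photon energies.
0.209965 eV

The energy levels of hydrogen are E_n = -13.6057 / n² eV.

First transition (9 → 7):
ΔE₁ = |E_7 - E_9|
ΔE₁ = |-0.277667346939 - (-0.167971604938)| = 0.109695742 eV

Second transition (7 → 6):
ΔE₂ = |E_6 - E_7|
ΔE₂ = |-0.377936111111 - (-0.277667346939)| = 0.100268764 eV

Total energy released:
E_total = ΔE₁ + ΔE₂ = 0.109695742 + 0.100268764 = 0.209965 eV

Note: This equals the direct transition 9 → 6: 0.209965 eV ✓
Energy is conserved regardless of the path taken.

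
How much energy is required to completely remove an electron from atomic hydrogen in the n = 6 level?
0.378 eV

The ionization energy is the energy needed to remove the electron completely (n → ∞).

For hydrogen, E_n = -13.6057 eV / n².

At n = 6: E_6 = -13.6057 / 6² = -0.377936 eV
At n = ∞: E_∞ = 0 eV

Ionization energy = E_∞ - E_6 = 0 - (-0.377936) = 0.377936 eV
Ionization energy ≈ 0.378 eV

This is also called the binding energy of the electron in state n = 6.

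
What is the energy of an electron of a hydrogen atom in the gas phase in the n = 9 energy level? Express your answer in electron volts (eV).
-0.167972 eV

The energy levels of a hydrogen-like atom are given by:
E_n = -13.6057 eV / n²

For n = 9:
E_9 = -13.6057 eV / 9²
E_9 = -13.6057 eV / 81
E_9 = -0.167972 eV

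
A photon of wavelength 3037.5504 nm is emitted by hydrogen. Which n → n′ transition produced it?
n = 10 → n = 5

First, find the photon energy from the wavelength (hc = 1239.84 eV·nm):
E = hc/λ = 1239.84 eV·nm / 3037.5504 nm = 0.40817101 eV

The energy levels of hydrogen satisfy E_n = -13.6057 / n² eV, so an emission n_i → n_f releases
ΔE = 13.6057 × (1/n_f² − 1/n_i²) eV.

Setting ΔE equal to the photon energy:
1/n_f² − 1/n_i² = 0.40817101 / 13.6057 = 0.030000001

Since 1/n_i² must be positive, we need 1/n_f² > 0.030000001, i.e. n_f ≤ 5. For each allowed n_f, solve n_i = (1/n_f² − 0.030000001)^(−1/2) and check whether it is a whole number:
  n_f = 1: 1/n_i² = 1.000000000 − 0.030000001 = 0.969999999 → n_i = 1.015  (not an integer) ✗
  n_f = 2: 1/n_i² = 0.250000000 − 0.030000001 = 0.219999999 → n_i = 2.132  (not an integer) ✗
  n_f = 3: 1/n_i² = 0.111111111 − 0.030000001 = 0.081111110 → n_i = 3.511  (not an integer) ✗
  n_f = 4: 1/n_i² = 0.062500000 − 0.030000001 = 0.032499999 → n_i = 5.547  (not an integer) ✗
  n_f = 5: 1/n_i² = 0.040000000 − 0.030000001 = 0.009999999 → n_i = 10.000  → integer, n_i = 10 ✓

Only n_f = 5 gives an integer upper level, n_i = 10.

The transition is from n = 10 to n = 5 (emission).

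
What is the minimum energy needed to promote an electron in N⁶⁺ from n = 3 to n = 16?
71.47 eV

The energy levels of a hydrogen-like atom are E_n = -13.6057 Z² eV / n².

Energy at n = 3: E_3 = -13.6057 × 7² / 3² = -74.07548 eV
Energy at n = 16: E_16 = -13.6057 × 7² / 16² = -2.60422 eV

The excitation energy is the difference:
ΔE = E_16 - E_3
ΔE = -2.60422 - (-74.07548)
ΔE = 71.47 eV

Since this is positive, energy must be absorbed (photon absorption).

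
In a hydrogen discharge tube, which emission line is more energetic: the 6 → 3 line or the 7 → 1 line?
7 → 1

Calculate the energy for each transition:

Transition 6 → 3:
ΔE₁ = |E_3 - E_6| = |-13.6057/3² - (-13.6057/6²)|
ΔE₁ = |-1.5117444444 - (-0.3779361111)| = 1.1338083 eV

Transition 7 → 1:
ΔE₂ = |E_1 - E_7| = |-13.6057/1² - (-13.6057/7²)|
ΔE₂ = |-13.6057000000 - (-0.2776673469)| = 13.3280327 eV

Since 13.3280327 eV > 1.1338083 eV, the transition 7 → 1 emits the more energetic photon.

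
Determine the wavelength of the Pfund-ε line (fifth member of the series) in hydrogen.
3037.55044 nm

The lines of a series are numbered from the longest wavelength (smallest ΔE) outward; the fifth line is the transition from n = n_f + 5 to n_f.
The Pfund series has all transitions ending at n_f = 5.

For H, the fifth line (ε-line) is the jump from n = 10 to n = 5:
E_10 = -13.6057 / 10² = -0.13605700000 eV
E_5 = -13.6057 / 5² = -0.54422800000 eV
ΔE = E_10 - E_5 = 0.40817100000 eV

λ = hc/E = 1239.84 eV·nm / 0.40817100000 eV
λ = 3037.55044 nm

This is the ε-line of the Pfund series in H.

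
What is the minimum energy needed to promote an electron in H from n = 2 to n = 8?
3.18884 eV

The energy levels of a hydrogen-like atom are E_n = -13.6057 eV / n².

Energy at n = 2: E_2 = -13.6057 / 2² = -3.40142500 eV
Energy at n = 8: E_8 = -13.6057 / 8² = -0.21258906 eV

The excitation energy is the difference:
ΔE = E_8 - E_2
ΔE = -0.21258906 - (-3.40142500)
ΔE = 3.18884 eV

Since this is positive, energy must be absorbed (photon absorption).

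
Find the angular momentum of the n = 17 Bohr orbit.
1.79e-33 J·s (or 17ℏ)

In the Bohr model, angular momentum is quantized:
L = nℏ

where ℏ = h/(2π) = 1.0546e-34 J·s

For n = 17:
L = 17 × 1.0546e-34 J·s
L = 1.79e-33 J·s

This can also be written as L = 17ℏ.
The angular momentum is an integer multiple of the reduced Planck constant.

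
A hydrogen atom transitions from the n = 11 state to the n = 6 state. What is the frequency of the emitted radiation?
6.4196e+13 Hz

First, find the transition energy:
E_11 = -13.6057 / 11² = -0.11244380 eV
E_6 = -13.6057 / 6² = -0.37793611 eV
|ΔE| = |E_6 - E_11| = 0.26549231 eV

Convert to Joules: E = 0.26549231 eV × (1.602177 × 10⁻¹⁹ J/eV) = 4.253657e-20 J

Using E = hf:
f = E/h = 4.253657e-20 J / (6.62607 × 10⁻³⁴ J·s)
f = 6.4196e+13 Hz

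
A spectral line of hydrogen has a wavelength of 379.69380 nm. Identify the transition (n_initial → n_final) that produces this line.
n = 10 → n = 2

First, find the photon energy from the wavelength (hc = 1239.84 eV·nm):
E = hc/λ = 1239.84 eV·nm / 379.69380 nm = 3.2653680 eV

The energy levels of hydrogen satisfy E_n = -13.6057 / n² eV, so an emission n_i → n_f releases
ΔE = 13.6057 × (1/n_f² − 1/n_i²) eV.

Setting ΔE equal to the photon energy:
1/n_f² − 1/n_i² = 3.2653680 / 13.6057 = 0.24000000

Since 1/n_i² must be positive, we need 1/n_f² > 0.24000000, i.e. n_f ≤ 2. For each allowed n_f, solve n_i = (1/n_f² − 0.24000000)^(−1/2) and check whether it is a whole number:
  n_f = 1: 1/n_i² = 1.00000000 − 0.24000000 = 0.76000000 → n_i = 1.147  (not an integer) ✗
  n_f = 2: 1/n_i² = 0.25000000 − 0.24000000 = 0.01000000 → n_i = 10.000  → integer, n_i = 10 ✓

Only n_f = 2 gives an integer upper level, n_i = 10.

The transition is from n = 10 to n = 2 (emission).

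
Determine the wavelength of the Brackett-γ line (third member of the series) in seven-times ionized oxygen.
33.82727 nm

The lines of a series are numbered from the longest wavelength (smallest ΔE) outward; the third line is the transition from n = n_f + 3 to n_f.
The Brackett series has all transitions ending at n_f = 4.

For O⁷⁺ (Z = 8), the third line (γ-line) is the jump from n = 7 to n = 4:
E_7 = -13.6057 × 8² / 7² = -17.7707102 eV
E_4 = -13.6057 × 8² / 4² = -54.4228000 eV
ΔE = E_7 - E_4 = 36.6520898 eV

λ = hc/E = 1239.84 eV·nm / 36.6520898 eV
λ = 33.82727 nm

This is the γ-line of the Brackett series in O⁷⁺.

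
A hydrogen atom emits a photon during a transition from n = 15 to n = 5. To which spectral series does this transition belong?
Pfund series

The spectral series in hydrogen are named based on the final (lower) energy level:
- Lyman series: n_final = 1 (ultraviolet)
- Balmer series: n_final = 2 (visible/near-UV)
- Paschen series: n_final = 3 (infrared)
- Brackett series: n_final = 4 (infrared)
- Pfund series: n_final = 5 (far infrared)

Since this transition ends at n = 5, it belongs to the Pfund series.

For reference, this 15 → 5 line has photon energy
ΔE = 13.6057 eV × (1/5² - 1/15²) = 0.4837582222 eV,
corresponding to wavelength λ = hc/ΔE = 1239.84 eV·nm / 0.4837582222 eV = 2562.9332 nm in the far infrared region.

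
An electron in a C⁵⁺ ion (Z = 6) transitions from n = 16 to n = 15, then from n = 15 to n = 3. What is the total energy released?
52.509498 eV

The energy levels of C⁵⁺ are E_n = -13.6057 × 6² / n² eV.

First transition (16 → 15):
ΔE₁ = |E_15 - E_16|
ΔE₁ = |-2.176912000000 - (-1.913301562500)| = 0.263610438 eV

Second transition (15 → 3):
ΔE₂ = |E_3 - E_15|
ΔE₂ = |-54.422800000000 - (-2.176912000000)| = 52.245888000 eV

Total energy released:
E_total = ΔE₁ + ΔE₂ = 0.263610438 + 52.245888000 = 52.509498 eV

Note: This equals the direct transition 16 → 3: 52.509498 eV ✓
Energy is conserved regardless of the path taken.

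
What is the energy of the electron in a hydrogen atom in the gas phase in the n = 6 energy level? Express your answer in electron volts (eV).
-0.37794 eV

The energy levels of a hydrogen-like atom are given by:
E_n = -13.6057 eV / n²

For n = 6:
E_6 = -13.6057 eV / 6²
E_6 = -13.6057 eV / 36
E_6 = -0.37794 eV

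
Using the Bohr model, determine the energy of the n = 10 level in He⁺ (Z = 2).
-0.544228 eV

For hydrogen-like ions, the energy levels scale with Z²:
E_n = -13.6057 Z² / n² eV

For He⁺ (Z = 2) at n = 10:
E_10 = -13.6057 × 2² / 10²
E_10 = -13.6057 × 4 / 100
E_10 = -54.4228 / 100
E_10 = -0.544228 eV

The energy is 4 times more negative than hydrogen at the same n due to the stronger nuclear charge.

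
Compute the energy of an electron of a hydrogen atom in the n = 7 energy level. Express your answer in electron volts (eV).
-0.278 eV

The energy levels of a hydrogen-like atom are given by:
E_n = -13.6057 eV / n²

For n = 7:
E_7 = -13.6057 eV / 7²
E_7 = -13.6057 eV / 49
E_7 = -0.278 eV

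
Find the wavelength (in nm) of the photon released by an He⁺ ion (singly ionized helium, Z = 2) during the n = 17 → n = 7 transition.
1344.211 nm

First, find the transition energy using E_n = -13.6057 Z² / n² eV:
E_17 = -13.6057 × 2² / 17² = -0.188314187 eV
E_7 = -13.6057 × 2² / 7² = -1.110669388 eV

Photon energy: |ΔE| = |E_7 - E_17| = 0.922355201 eV

Convert to wavelength using E = hc/λ with hc = 1239.84 eV·nm:
λ = hc/E = 1239.84 eV·nm / 0.922355201 eV
λ = 1344.211 nm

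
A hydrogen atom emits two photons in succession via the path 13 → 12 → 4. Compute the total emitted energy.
0.76985 eV

The energy levels of hydrogen are E_n = -13.6057 / n² eV.

First transition (13 → 12):
ΔE₁ = |E_12 - E_13|
ΔE₁ = |-0.09448402778 - (-0.08050710059)| = 0.01397693 eV

Second transition (12 → 4):
ΔE₂ = |E_4 - E_12|
ΔE₂ = |-0.85035625000 - (-0.09448402778)| = 0.75587222 eV

Total energy released:
E_total = ΔE₁ + ΔE₂ = 0.01397693 + 0.75587222 = 0.76985 eV

Note: This equals the direct transition 13 → 4: 0.76985 eV ✓
Energy is conserved regardless of the path taken.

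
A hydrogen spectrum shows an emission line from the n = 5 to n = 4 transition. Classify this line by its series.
Brackett series

The spectral series in hydrogen are named based on the final (lower) energy level:
- Lyman series: n_final = 1 (ultraviolet)
- Balmer series: n_final = 2 (visible/near-UV)
- Paschen series: n_final = 3 (infrared)
- Brackett series: n_final = 4 (infrared)
- Pfund series: n_final = 5 (far infrared)

Since this transition ends at n = 4, it belongs to the Brackett series.

For reference, this 5 → 4 line has photon energy
ΔE = 13.6057 eV × (1/4² - 1/5²) = 0.30612825000 eV,
corresponding to wavelength λ = hc/ΔE = 1239.84 eV·nm / 0.30612825000 eV = 4050.06725 nm in the infrared region.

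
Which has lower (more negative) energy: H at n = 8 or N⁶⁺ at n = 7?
N⁶⁺ at n = 7 (E = -13.606 eV)

Using E_n = -13.6057 Z² / n² eV:

H (Z = 1) at n = 8:
E = -13.6057 × 1² / 8² = -13.6057 × 1 / 64 = -0.212589 eV

N⁶⁺ (Z = 7) at n = 7:
E = -13.6057 × 7² / 7² = -13.6057 × 49 / 49 = -13.605700 eV

Since -13.605700 eV < -0.212589 eV,
N⁶⁺ at n = 7 is more tightly bound (requires more energy to ionize).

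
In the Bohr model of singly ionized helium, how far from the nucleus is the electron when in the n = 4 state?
0.4233 nm (or 4.2334 Å)

The Bohr radius formula is:
r_n = n² a₀ / Z

where a₀ = 0.0529177 nm is the Bohr radius.

For He⁺ (Z = 2) at n = 4:
r_4 = 4² × 0.0529177 nm / 2
r_4 = 16 × 0.0529177 nm / 2
r_4 = 0.84668 nm / 2
r_4 = 0.4233 nm

The electron orbits at approximately 0.4233 nm from the nucleus.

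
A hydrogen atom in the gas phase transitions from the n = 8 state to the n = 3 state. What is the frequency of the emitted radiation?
3.141e+14 Hz

First, find the transition energy:
E_8 = -13.6057 / 8² = -0.212589 eV
E_3 = -13.6057 / 3² = -1.511744 eV
|ΔE| = |E_3 - E_8| = 1.299155 eV

Convert to Joules: E = 1.299155 eV × (1.602177 × 10⁻¹⁹ J/eV) = 2.08148e-19 J

Using E = hf:
f = E/h = 2.08148e-19 J / (6.62607 × 10⁻³⁴ J·s)
f = 3.141e+14 Hz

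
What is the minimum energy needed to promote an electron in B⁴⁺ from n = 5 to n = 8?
8.291 eV

The energy levels of a hydrogen-like atom are E_n = -13.6057 Z² eV / n².

Energy at n = 5: E_5 = -13.6057 × 5² / 5² = -13.605700 eV
Energy at n = 8: E_8 = -13.6057 × 5² / 8² = -5.314727 eV

The excitation energy is the difference:
ΔE = E_8 - E_5
ΔE = -5.314727 - (-13.605700)
ΔE = 8.291 eV

Since this is positive, energy must be absorbed (photon absorption).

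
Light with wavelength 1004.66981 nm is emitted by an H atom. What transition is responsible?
n = 7 → n = 3

First, find the photon energy from the wavelength (hc = 1239.84 eV·nm):
E = hc/λ = 1239.84 eV·nm / 1004.66981 nm = 1.2340771 eV

The energy levels of hydrogen satisfy E_n = -13.6057 / n² eV, so an emission n_i → n_f releases
ΔE = 13.6057 × (1/n_f² − 1/n_i²) eV.

Setting ΔE equal to the photon energy:
1/n_f² − 1/n_i² = 1.2340771 / 13.6057 = 0.090702948

Since 1/n_i² must be positive, we need 1/n_f² > 0.090702948, i.e. n_f ≤ 3. For each allowed n_f, solve n_i = (1/n_f² − 0.090702948)^(−1/2) and check whether it is a whole number:
  n_f = 1: 1/n_i² = 1.000000000 − 0.090702948 = 0.909297052 → n_i = 1.049  (not an integer) ✗
  n_f = 2: 1/n_i² = 0.250000000 − 0.090702948 = 0.159297052 → n_i = 2.506  (not an integer) ✗
  n_f = 3: 1/n_i² = 0.111111111 − 0.090702948 = 0.020408163 → n_i = 7.000  → integer, n_i = 7 ✓

Only n_f = 3 gives an integer upper level, n_i = 7.

The transition is from n = 7 to n = 3 (emission).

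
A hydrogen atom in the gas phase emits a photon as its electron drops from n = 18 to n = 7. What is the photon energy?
0.235674 eV

The energy levels are E_n = -13.6057 eV / n².

Energy at n = 18: E_18 = -13.6057 / 18² = -0.041992901 eV
Energy at n = 7: E_7 = -13.6057 / 7² = -0.277667347 eV

For emission (electron falling to lower state), the photon energy is:
E_photon = E_18 - E_7 = |-0.041992901 - (-0.277667347)|
E_photon = 0.235674 eV

This energy is carried away by the emitted photon.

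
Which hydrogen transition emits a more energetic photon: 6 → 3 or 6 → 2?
6 → 2

Calculate the energy for each transition:

Transition 6 → 3:
ΔE₁ = |E_3 - E_6| = |-13.6057/3² - (-13.6057/6²)|
ΔE₁ = |-1.511744444444 - (-0.377936111111)| = 1.133808333 eV

Transition 6 → 2:
ΔE₂ = |E_2 - E_6| = |-13.6057/2² - (-13.6057/6²)|
ΔE₂ = |-3.401425000000 - (-0.377936111111)| = 3.023488889 eV

Since 3.023488889 eV > 1.133808333 eV, the transition 6 → 2 emits the more energetic photon.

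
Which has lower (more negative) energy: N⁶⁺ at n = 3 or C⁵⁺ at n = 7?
N⁶⁺ at n = 3 (E = -74.0755 eV)

Using E_n = -13.6057 Z² / n² eV:

N⁶⁺ (Z = 7) at n = 3:
E = -13.6057 × 7² / 3² = -13.6057 × 49 / 9 = -74.0754778 eV

C⁵⁺ (Z = 6) at n = 7:
E = -13.6057 × 6² / 7² = -13.6057 × 36 / 49 = -9.9960245 eV

Since -74.0754778 eV < -9.9960245 eV,
N⁶⁺ at n = 3 is more tightly bound (requires more energy to ionize).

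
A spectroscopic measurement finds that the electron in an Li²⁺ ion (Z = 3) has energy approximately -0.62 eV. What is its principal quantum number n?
n = 14

The exact energy levels follow E_n = -13.6057 Z² / n² eV with Z = 3.

The measured value (-0.62 eV) is reported to only 2 significant figures, so we must test candidate n values and see which one matches to that precision.

Candidate energies:
  n = 12:  E = -13.6057 × 3² / 12² = -0.85036 eV
  n = 13:  E = -13.6057 × 3² / 13² = -0.72456 eV
  n = 14:  E = -13.6057 × 3² / 14² = -0.62475 eV  ← matches
  n = 15:  E = -13.6057 × 3² / 15² = -0.54423 eV
  n = 16:  E = -13.6057 × 3² / 16² = -0.47833 eV

Checking against the measurement of -0.62 eV (2 sig figs), only n = 14 agrees:
E_14 = -0.62475 eV, which rounds to -0.62 eV ✓

Therefore n = 14.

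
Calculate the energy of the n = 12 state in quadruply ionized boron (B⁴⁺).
-2.362 eV

For hydrogen-like ions, the energy levels scale with Z²:
E_n = -13.6057 Z² / n² eV

For B⁴⁺ (Z = 5) at n = 12:
E_12 = -13.6057 × 5² / 12²
E_12 = -13.6057 × 25 / 144
E_12 = -340.1425 / 144
E_12 = -2.362 eV

The energy is 25 times more negative than hydrogen at the same n due to the stronger nuclear charge.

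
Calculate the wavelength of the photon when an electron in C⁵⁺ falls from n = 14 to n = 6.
111.630 nm

First, find the transition energy using E_n = -13.6057 Z² / n² eV:
E_14 = -13.6057 × 6² / 14² = -2.499006 eV
E_6 = -13.6057 × 6² / 6² = -13.605700 eV

Photon energy: |ΔE| = |E_6 - E_14| = 11.106694 eV

Convert to wavelength using E = hc/λ with hc = 1239.84 eV·nm:
λ = hc/E = 1239.84 eV·nm / 11.106694 eV
λ = 111.630 nm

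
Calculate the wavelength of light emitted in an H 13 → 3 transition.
866.271 nm

First, find the transition energy using E_n = -13.6057 / n² eV:
E_13 = -13.6057 / 13² = -0.0805071 eV
E_3 = -13.6057 / 3² = -1.5117444 eV

Photon energy: |ΔE| = |E_3 - E_13| = 1.4312373 eV

Convert to wavelength using E = hc/λ with hc = 1239.84 eV·nm:
λ = hc/E = 1239.84 eV·nm / 1.4312373 eV
λ = 866.271 nm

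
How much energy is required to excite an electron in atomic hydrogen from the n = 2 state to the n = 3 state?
1.89 eV

The energy levels of a hydrogen-like atom are E_n = -13.6057 eV / n².

Energy at n = 2: E_2 = -13.6057 / 2² = -3.40143 eV
Energy at n = 3: E_3 = -13.6057 / 3² = -1.51174 eV

The excitation energy is the difference:
ΔE = E_3 - E_2
ΔE = -1.51174 - (-3.40143)
ΔE = 1.89 eV

Since this is positive, energy must be absorbed (photon absorption).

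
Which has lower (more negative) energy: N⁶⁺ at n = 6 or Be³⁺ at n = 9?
N⁶⁺ at n = 6 (E = -18.51887 eV)

Using E_n = -13.6057 Z² / n² eV:

N⁶⁺ (Z = 7) at n = 6:
E = -13.6057 × 7² / 6² = -13.6057 × 49 / 36 = -18.51886944 eV

Be³⁺ (Z = 4) at n = 9:
E = -13.6057 × 4² / 9² = -13.6057 × 16 / 81 = -2.68754568 eV

Since -18.51886944 eV < -2.68754568 eV,
N⁶⁺ at n = 6 is more tightly bound (requires more energy to ionize).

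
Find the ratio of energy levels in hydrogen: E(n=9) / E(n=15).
2.7778

Using E_n = -13.6057 Z² / n² eV with Z = 1:

E_9 = -13.6057 / 9² = -13.6057 / 81 = -0.1679716049 eV
E_15 = -13.6057 / 15² = -13.6057 / 225 = -0.0604697778 eV

The ratio is:
E_9/E_15 = (-0.1679716049) / (-0.0604697778)
E_9/E_15 = (-13.6057/81) / (-13.6057/225)
E_9/E_15 = 225/81
E_9/E_15 = 2.7778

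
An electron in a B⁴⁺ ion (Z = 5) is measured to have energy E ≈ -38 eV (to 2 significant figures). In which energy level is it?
n = 3

The exact energy levels follow E_n = -13.6057 Z² / n² eV with Z = 5.

The measured value (-38 eV) is reported to only 2 significant figures, so we must test candidate n values and see which one matches to that precision.

Candidate energies:
  n = 1:  E = -13.6057 × 5² / 1² = -340.14250 eV
  n = 2:  E = -13.6057 × 5² / 2² = -85.03563 eV
  n = 3:  E = -13.6057 × 5² / 3² = -37.79361 eV  ← matches
  n = 4:  E = -13.6057 × 5² / 4² = -21.25891 eV
  n = 5:  E = -13.6057 × 5² / 5² = -13.60570 eV

Checking against the measurement of -38 eV (2 sig figs), only n = 3 agrees:
E_3 = -37.79361 eV, which rounds to -38 eV ✓

Therefore n = 3.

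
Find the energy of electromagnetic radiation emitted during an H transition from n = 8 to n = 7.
0.06508 eV

The energy levels are E_n = -13.6057 eV / n².

Energy at n = 8: E_8 = -13.6057 / 8² = -0.21258906 eV
Energy at n = 7: E_7 = -13.6057 / 7² = -0.27766735 eV

For emission (electron falling to lower state), the photon energy is:
E_photon = E_8 - E_7 = |-0.21258906 - (-0.27766735)|
E_photon = 0.06508 eV

This energy is carried away by the emitted photon.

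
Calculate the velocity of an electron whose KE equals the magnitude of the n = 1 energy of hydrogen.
2.18769e+06 m/s (or 0.730% of c)

The binding energy at n = 1 for hydrogen is:
E_1 = -13.6057/1² = -13.6057000 eV
|E_1| = 13.6057000 eV

Convert to Joules:
KE = 13.6057000 eV × (1.602177 × 10⁻¹⁹ J/eV) = 2.1798740e-18 J

Using KE = ½mv²:
v = √(2·KE/m_e)
v = √(2 × 2.1798740e-18 J / 9.10938 × 10⁻³¹ kg)
v = 2.18769e+06 m/s

This is approximately 0.730% the speed of light.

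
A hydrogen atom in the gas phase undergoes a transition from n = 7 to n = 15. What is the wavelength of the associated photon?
5708.351 nm

First, find the transition energy using E_n = -13.6057 / n² eV:
E_7 = -13.6057 / 7² = -0.277667347 eV
E_15 = -13.6057 / 15² = -0.060469778 eV

Photon energy: |ΔE| = |E_15 - E_7| = 0.217197569 eV

Convert to wavelength using E = hc/λ with hc = 1239.84 eV·nm:
λ = hc/E = 1239.84 eV·nm / 0.217197569 eV
λ = 5708.351 nm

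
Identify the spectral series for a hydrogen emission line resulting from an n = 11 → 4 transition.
Brackett series

The spectral series in hydrogen are named based on the final (lower) energy level:
- Lyman series: n_final = 1 (ultraviolet)
- Balmer series: n_final = 2 (visible/near-UV)
- Paschen series: n_final = 3 (infrared)
- Brackett series: n_final = 4 (infrared)
- Pfund series: n_final = 5 (far infrared)

Since this transition ends at n = 4, it belongs to the Brackett series.

For reference, this 11 → 4 line has photon energy
ΔE = 13.6057 eV × (1/4² - 1/11²) = 0.73791244835 eV,
corresponding to wavelength λ = hc/ΔE = 1239.84 eV·nm / 0.73791244835 eV = 1680.19933 nm in the infrared region.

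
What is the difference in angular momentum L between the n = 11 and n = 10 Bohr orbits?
1.05e-34 J·s (or 1ℏ)

In the Bohr model, L_n = nℏ where ℏ = 1.0546e-34 J·s.

L_11 = 11ℏ = 1.1601e-33 J·s
L_10 = 10ℏ = 1.0546e-33 J·s

ΔL = L_11 - L_10 = (11 - 10)ℏ = 1ℏ
ΔL = 1 × 1.0546e-34 J·s = 1.05e-34 J·s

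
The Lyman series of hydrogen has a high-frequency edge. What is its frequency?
3.290e+15 Hz

The series limit corresponds to the transition from n = ∞ to n = 1.
This is the highest energy (shortest wavelength) transition in the Lyman series.

E_∞ = 0 eV
E_1 = -13.6057 / 1² = -13.6057000 eV

Energy at series limit:
ΔE = E_∞ - E_1 = 0 - (-13.6057000) = 13.6057000 eV
E = 13.6057000 eV × (1.602177 × 10⁻¹⁹ J/eV) = 2.17987e-18 J
f = E/h = 2.17987e-18 J / (6.62607 × 10⁻³⁴ J·s) = 3.290e+15 Hz

This energy equals the ionization energy from the n = 1 state of hydrogen.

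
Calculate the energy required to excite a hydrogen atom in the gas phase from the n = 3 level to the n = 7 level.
1.23408 eV

The energy levels of a hydrogen-like atom are E_n = -13.6057 eV / n².

Energy at n = 3: E_3 = -13.6057 / 3² = -1.51174444 eV
Energy at n = 7: E_7 = -13.6057 / 7² = -0.27766735 eV

The excitation energy is the difference:
ΔE = E_7 - E_3
ΔE = -0.27766735 - (-1.51174444)
ΔE = 1.23408 eV

Since this is positive, energy must be absorbed (photon absorption).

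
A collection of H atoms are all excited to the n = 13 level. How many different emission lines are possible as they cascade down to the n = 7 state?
21

The electron can occupy levels n = 7, 8, ..., 13 during de-excitation — that is m = 13 - 7 + 1 = 7 distinct levels.

The number of distinct spectral lines equals the number of ways to choose 2 of these m levels (each pair gives one possible emission transition):

Number of lines = m(m-1)/2 = 7×6/2 = 21

These correspond to all possible transitions between the 7 levels:
13 → 12, 13 → 11, 13 → 10, 13 → 9, 13 → 8, 13 → 7, 12 → 11, 12 → 10...

Each transition produces a photon with a unique energy (and thus wavelength). This count does not depend on Z.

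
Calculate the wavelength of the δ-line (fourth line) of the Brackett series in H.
1944.0323 nm

The lines of a series are numbered from the longest wavelength (smallest ΔE) outward; the fourth line is the transition from n = n_f + 4 to n_f.
The Brackett series has all transitions ending at n_f = 4.

For H, the fourth line (δ-line) is the jump from n = 8 to n = 4:
E_8 = -13.6057 / 8² = -0.2125890625 eV
E_4 = -13.6057 / 4² = -0.8503562500 eV
ΔE = E_8 - E_4 = 0.6377671875 eV

λ = hc/E = 1239.84 eV·nm / 0.6377671875 eV
λ = 1944.0323 nm

This is the δ-line of the Brackett series in H.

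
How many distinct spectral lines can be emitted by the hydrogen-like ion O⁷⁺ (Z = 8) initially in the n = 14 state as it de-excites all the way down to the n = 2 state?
78

The electron can occupy levels n = 2, 3, ..., 14 during de-excitation — that is m = 14 - 2 + 1 = 13 distinct levels.

The number of distinct spectral lines equals the number of ways to choose 2 of these m levels (each pair gives one possible emission transition):

Number of lines = m(m-1)/2 = 13×12/2 = 78

These correspond to all possible transitions between the 13 levels:
14 → 13, 14 → 12, 14 → 11, 14 → 10, 14 → 9, 14 → 8, 14 → 7, 14 → 6...

Each transition produces a photon with a unique energy (and thus wavelength). This count does not depend on Z.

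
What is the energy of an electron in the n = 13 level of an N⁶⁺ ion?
-3.944848 eV

For hydrogen-like ions, the energy levels scale with Z²:
E_n = -13.6057 Z² / n² eV

For N⁶⁺ (Z = 7) at n = 13:
E_13 = -13.6057 × 7² / 13²
E_13 = -13.6057 × 49 / 169
E_13 = -666.6793 / 169
E_13 = -3.944848 eV

The energy is 49 times more negative than hydrogen at the same n due to the stronger nuclear charge.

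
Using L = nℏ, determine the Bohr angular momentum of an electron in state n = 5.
5.2729e-34 J·s (or 5ℏ)

In the Bohr model, angular momentum is quantized:
L = nℏ

where ℏ = h/(2π) = 1.054572e-34 J·s

For n = 5:
L = 5 × 1.054572e-34 J·s
L = 5.2729e-34 J·s

This can also be written as L = 5ℏ.
The angular momentum is an integer multiple of the reduced Planck constant.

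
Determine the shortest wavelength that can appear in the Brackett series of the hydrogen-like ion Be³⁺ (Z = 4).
91.126513 nm

The series limit corresponds to the transition from n = ∞ to n = 4.
This is the highest energy (shortest wavelength) transition in the Brackett series.

E_∞ = 0 eV
E_4 = -13.6057 × 4² / 4² = -13.60570000 eV

Energy at series limit:
ΔE = E_∞ - E_4 = 0 - (-13.60570000) = 13.60570000 eV
λ = hc/E = 1239.84 eV·nm / 13.60570000 eV = 91.126513 nm

This energy equals the ionization energy from the n = 4 state of Be³⁺.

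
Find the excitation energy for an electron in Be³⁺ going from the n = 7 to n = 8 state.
1.0413 eV

The energy levels of a hydrogen-like atom are E_n = -13.6057 Z² eV / n².

Energy at n = 7: E_7 = -13.6057 × 4² / 7² = -4.4426776 eV
Energy at n = 8: E_8 = -13.6057 × 4² / 8² = -3.4014250 eV

The excitation energy is the difference:
ΔE = E_8 - E_7
ΔE = -3.4014250 - (-4.4426776)
ΔE = 1.0413 eV

Since this is positive, energy must be absorbed (photon absorption).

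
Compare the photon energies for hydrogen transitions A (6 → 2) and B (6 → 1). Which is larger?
6 → 1

Calculate the energy for each transition:

Transition 6 → 2:
ΔE₁ = |E_2 - E_6| = |-13.6057/2² - (-13.6057/6²)|
ΔE₁ = |-3.40142500000 - (-0.37793611111)| = 3.02348889 eV

Transition 6 → 1:
ΔE₂ = |E_1 - E_6| = |-13.6057/1² - (-13.6057/6²)|
ΔE₂ = |-13.60570000000 - (-0.37793611111)| = 13.22776389 eV

Since 13.22776389 eV > 3.02348889 eV, the transition 6 → 1 emits the more energetic photon.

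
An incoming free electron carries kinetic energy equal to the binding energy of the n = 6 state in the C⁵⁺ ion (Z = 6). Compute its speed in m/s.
2.1877e+06 m/s (or 0.7297% of c)

The binding energy at n = 6 for C⁵⁺ is:
E_6 = -13.6057 × 6²/6² = -13.605700 eV
|E_6| = 13.605700 eV

Convert to Joules:
KE = 13.605700 eV × (1.602177 × 10⁻¹⁹ J/eV) = 2.179874e-18 J

Using KE = ½mv²:
v = √(2·KE/m_e)
v = √(2 × 2.179874e-18 J / 9.10938 × 10⁻³¹ kg)
v = 2.1877e+06 m/s

This is approximately 0.7297% the speed of light.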